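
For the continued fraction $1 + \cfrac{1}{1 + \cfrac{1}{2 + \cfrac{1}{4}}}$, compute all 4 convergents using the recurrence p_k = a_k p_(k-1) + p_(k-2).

Using the convergent recurrence p_i = a_i*p_{i-1} + p_{i-2}, q_i = a_i*q_{i-1} + q_{i-2} with p_{-2}=0, p_{-1}=1, q_{-2}=1, q_{-1}=0:
  i=0: a_0=1, p_0 = 1*1 + 0 = 1, q_0 = 1*0 + 1 = 1.
  i=1: a_1=1, p_1 = 1*1 + 1 = 2, q_1 = 1*1 + 0 = 1.
  i=2: a_2=2, p_2 = 2*2 + 1 = 5, q_2 = 2*1 + 1 = 3.
  i=3: a_3=4, p_3 = 4*5 + 2 = 22, q_3 = 4*3 + 1 = 13.

1/1, 2/1, 5/3, 22/13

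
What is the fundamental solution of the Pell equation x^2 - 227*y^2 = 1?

(x, y) = (226, 15)

First expand sqrt(227) as a continued fraction. With x_i = (sqrt(227) + m_i)/d_i and (m_0, d_0) = (0, 1): a_0 = floor(sqrt(227)) = 15, since 15^2 = 225 <= 227 < 256 = 16^2.
Iterate m_{i+1} = d_i*a_i - m_i, d_{i+1} = (227 - m_{i+1}^2)/d_i, a_{i+1} = floor((a_0 + m_{i+1})/d_{i+1}):
  m_1 = 1*15 - 0 = 15, d_1 = (227 - 15^2)/1 = 2/1 = 2, a_1 = floor((15 + 15)/2) = 15.
  m_2 = 2*15 - 15 = 15, d_2 = (227 - 15^2)/2 = 2/2 = 1, a_2 = floor((15 + 15)/1) = 30.
  m_3 = 1*30 - 15 = 15, d_3 = (227 - 15^2)/1 = 2/1 = 2: (m_3, d_3) = (m_1, d_1) = (15, 2), so from here the quotients repeat a_1, a_2; the period length is 2.
So sqrt(227) = [15; (15, 30)] with period length k = 2.
k is even, so the fundamental solution of x^2 - 227y^2 = 1 is (p_{k-1}, q_{k-1}) = (p_1, q_1); compute convergents through index 1.
Convergents (p_i = a_i*p_{i-1} + p_{i-2}, q_i = a_i*q_{i-1} + q_{i-2} with p_{-2}=0, p_{-1}=1, q_{-2}=1, q_{-1}=0):
  i=0: a_0=15, p_0 = 15*1 + 0 = 15, q_0 = 15*0 + 1 = 1.
  i=1: a_1=15, p_1 = 15*15 + 1 = 226, q_1 = 15*1 + 0 = 15.
Check: 226^2 - 227*15^2 = 51076 - 51075 = 1, so (x, y) = (226, 15) solves the equation, and by the theorem it is the least positive solution.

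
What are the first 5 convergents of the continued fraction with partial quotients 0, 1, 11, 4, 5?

0/1, 1/1, 11/12, 45/49, 236/257

Using the convergent recurrence p_i = a_i*p_{i-1} + p_{i-2}, q_i = a_i*q_{i-1} + q_{i-2} with p_{-2}=0, p_{-1}=1, q_{-2}=1, q_{-1}=0:
  i=0: a_0=0, p_0 = 0*1 + 0 = 0, q_0 = 0*0 + 1 = 1.
  i=1: a_1=1, p_1 = 1*0 + 1 = 1, q_1 = 1*1 + 0 = 1.
  i=2: a_2=11, p_2 = 11*1 + 0 = 11, q_2 = 11*1 + 1 = 12.
  i=3: a_3=4, p_3 = 4*11 + 1 = 45, q_3 = 4*12 + 1 = 49.
  i=4: a_4=5, p_4 = 5*45 + 11 = 236, q_4 = 5*49 + 12 = 257.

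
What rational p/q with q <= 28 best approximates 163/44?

Expand x = 163/44 as a continued fraction with the Euclidean algorithm:
  163 = 3*44 + 31, so a_0 = 3.
  44 = 1*31 + 13, so a_1 = 1.
  31 = 2*13 + 5, so a_2 = 2.
  13 = 2*5 + 3, so a_3 = 2.
  5 = 1*3 + 2, so a_4 = 1.
  3 = 1*2 + 1, so a_5 = 1.
  2 = 2*1 + 0, so a_6 = 2.
so x = [3; 1, 2, 2, 1, 1, 2].
Convergents (p_i = a_i*p_{i-1} + p_{i-2}, q_i = a_i*q_{i-1} + q_{i-2} with p_{-2}=0, p_{-1}=1, q_{-2}=1, q_{-1}=0), until the denominator exceeds 28:
  i=0: a_0=3, p_0 = 3*1 + 0 = 3, q_0 = 3*0 + 1 = 1.
  i=1: a_1=1, p_1 = 1*3 + 1 = 4, q_1 = 1*1 + 0 = 1.
  i=2: a_2=2, p_2 = 2*4 + 3 = 11, q_2 = 2*1 + 1 = 3.
  i=3: a_3=2, p_3 = 2*11 + 4 = 26, q_3 = 2*3 + 1 = 7.
  i=4: a_4=1, p_4 = 1*26 + 11 = 37, q_4 = 1*7 + 3 = 10.
  i=5: a_5=1, p_5 = 1*37 + 26 = 63, q_5 = 1*10 + 7 = 17.
  i=6: a_6=2, p_6 = 2*63 + 37 = 163, q_6 = 2*17 + 10 = 44.
q_6 = 44 > 28, so the last convergent with denominator <= 28 is p_5/q_5 = 63/17.
The closest fraction with denominator <= 28 is either p_5/q_5 or the intermediate fraction (k*p_5 + p_4)/(k*q_5 + q_4) with the largest k >= 1 whose denominator stays <= 28; these approach x as k grows, and every other convergent or intermediate fraction in range is farther away.
Largest k: floor((28 - q_4)/q_5) = floor((28 - 10)/17) = 1.
That gives (1*63 + 37)/(1*17 + 10) = 100/27.
Compare the errors: |x - 63/17| = |163*17 - 63*44|/(44*17) = 1/748, and |x - 100/27| = |163*27 - 100*44|/(44*27) = 1/1188.
Cross-multiplying, 1*748 = 748 < 1188 = 1*1188, so 1/1188 is smaller: the intermediate fraction 100/27 is closer to x than 63/17.

100/27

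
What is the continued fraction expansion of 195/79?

Run the Euclidean algorithm on 195 and 79; the successive quotients are the partial quotients a_0, a_1, ... (each step inverts the fractional part left over by the previous one):
  195 = 2*79 + 37, so a_0 = 2.
  79 = 2*37 + 5, so a_1 = 2.
  37 = 7*5 + 2, so a_2 = 7.
  5 = 2*2 + 1, so a_3 = 2.
  2 = 2*1 + 0, so a_4 = 2.
The remainder reaches 0 after 5 divisions, so the expansion has 5 partial quotients, read off in order.

[2; 2, 7, 2, 2]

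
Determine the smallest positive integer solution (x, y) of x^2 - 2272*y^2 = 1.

(x, y) = (143, 3)

First expand sqrt(2272) as a continued fraction. With x_i = (sqrt(2272) + m_i)/d_i and (m_0, d_0) = (0, 1): a_0 = floor(sqrt(2272)) = 47, since 47^2 = 2209 <= 2272 < 2304 = 48^2.
Iterate m_{i+1} = d_i*a_i - m_i, d_{i+1} = (2272 - m_{i+1}^2)/d_i, a_{i+1} = floor((a_0 + m_{i+1})/d_{i+1}):
  m_1 = 1*47 - 0 = 47, d_1 = (2272 - 47^2)/1 = 63/1 = 63, a_1 = floor((47 + 47)/63) = 1.
  m_2 = 63*1 - 47 = 16, d_2 = (2272 - 16^2)/63 = 2016/63 = 32, a_2 = floor((47 + 16)/32) = 1.
  m_3 = 32*1 - 16 = 16, d_3 = (2272 - 16^2)/32 = 2016/32 = 63, a_3 = floor((47 + 16)/63) = 1.
  m_4 = 63*1 - 16 = 47, d_4 = (2272 - 47^2)/63 = 63/63 = 1, a_4 = floor((47 + 47)/1) = 94.
  m_5 = 1*94 - 47 = 47, d_5 = (2272 - 47^2)/1 = 63/1 = 63: (m_5, d_5) = (m_1, d_1) = (47, 63), so from here the quotients repeat a_1, ..., a_4; the period length is 4.
So sqrt(2272) = [47; (1, 1, 1, 94)] with period length k = 4.
k is even, so the fundamental solution of x^2 - 2272y^2 = 1 is (p_{k-1}, q_{k-1}) = (p_3, q_3); compute convergents through index 3.
Convergents (p_i = a_i*p_{i-1} + p_{i-2}, q_i = a_i*q_{i-1} + q_{i-2} with p_{-2}=0, p_{-1}=1, q_{-2}=1, q_{-1}=0):
  i=0: a_0=47, p_0 = 47*1 + 0 = 47, q_0 = 47*0 + 1 = 1.
  i=1: a_1=1, p_1 = 1*47 + 1 = 48, q_1 = 1*1 + 0 = 1.
  i=2: a_2=1, p_2 = 1*48 + 47 = 95, q_2 = 1*1 + 1 = 2.
  i=3: a_3=1, p_3 = 1*95 + 48 = 143, q_3 = 1*2 + 1 = 3.
Check: 143^2 - 2272*3^2 = 20449 - 20448 = 1, so (x, y) = (143, 3) solves the equation, and by the theorem it is the least positive solution.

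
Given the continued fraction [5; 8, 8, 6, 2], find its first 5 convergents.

5/1, 41/8, 333/65, 2039/398, 4411/861

Using the convergent recurrence p_i = a_i*p_{i-1} + p_{i-2}, q_i = a_i*q_{i-1} + q_{i-2} with p_{-2}=0, p_{-1}=1, q_{-2}=1, q_{-1}=0:
  i=0: a_0=5, p_0 = 5*1 + 0 = 5, q_0 = 5*0 + 1 = 1.
  i=1: a_1=8, p_1 = 8*5 + 1 = 41, q_1 = 8*1 + 0 = 8.
  i=2: a_2=8, p_2 = 8*41 + 5 = 333, q_2 = 8*8 + 1 = 65.
  i=3: a_3=6, p_3 = 6*333 + 41 = 2039, q_3 = 6*65 + 8 = 398.
  i=4: a_4=2, p_4 = 2*2039 + 333 = 4411, q_4 = 2*398 + 65 = 861.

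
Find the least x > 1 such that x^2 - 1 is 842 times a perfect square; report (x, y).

(x, y) = (1683, 58)

First expand sqrt(842) as a continued fraction. With x_i = (sqrt(842) + m_i)/d_i and (m_0, d_0) = (0, 1): a_0 = floor(sqrt(842)) = 29, since 29^2 = 841 <= 842 < 900 = 30^2.
Iterate m_{i+1} = d_i*a_i - m_i, d_{i+1} = (842 - m_{i+1}^2)/d_i, a_{i+1} = floor((a_0 + m_{i+1})/d_{i+1}):
  m_1 = 1*29 - 0 = 29, d_1 = (842 - 29^2)/1 = 1/1 = 1, a_1 = floor((29 + 29)/1) = 58.
  m_2 = 1*58 - 29 = 29, d_2 = (842 - 29^2)/1 = 1/1 = 1: (m_2, d_2) = (m_1, d_1) = (29, 1), so from here the quotient a_1 repeats; the period length is 1.
So sqrt(842) = [29; (58)] with period length k = 1.
k is odd, so (p_{k-1}, q_{k-1}) only solves x^2 - 842y^2 = -1 and the fundamental solution of x^2 - 842y^2 = 1 is (p_{2k-1}, q_{2k-1}) = (p_1, q_1); compute convergents through index 1, running through the period twice.
Convergents (p_i = a_i*p_{i-1} + p_{i-2}, q_i = a_i*q_{i-1} + q_{i-2} with p_{-2}=0, p_{-1}=1, q_{-2}=1, q_{-1}=0):
  i=0: a_0=29, p_0 = 29*1 + 0 = 29, q_0 = 29*0 + 1 = 1.
  i=1: a_1=58, p_1 = 58*29 + 1 = 1683, q_1 = 58*1 + 0 = 58.
Indeed p_0^2 - 842*q_0^2 = 841 - 842 = -1, not +1.
Check: 1683^2 - 842*58^2 = 2832489 - 2832488 = 1, so (x, y) = (1683, 58) solves the equation, and by the theorem it is the least positive solution.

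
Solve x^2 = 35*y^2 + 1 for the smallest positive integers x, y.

First expand sqrt(35) as a continued fraction. With x_i = (sqrt(35) + m_i)/d_i and (m_0, d_0) = (0, 1): a_0 = floor(sqrt(35)) = 5, since 5^2 = 25 <= 35 < 36 = 6^2.
Iterate m_{i+1} = d_i*a_i - m_i, d_{i+1} = (35 - m_{i+1}^2)/d_i, a_{i+1} = floor((a_0 + m_{i+1})/d_{i+1}):
  m_1 = 1*5 - 0 = 5, d_1 = (35 - 5^2)/1 = 10/1 = 10, a_1 = floor((5 + 5)/10) = 1.
  m_2 = 10*1 - 5 = 5, d_2 = (35 - 5^2)/10 = 10/10 = 1, a_2 = floor((5 + 5)/1) = 10.
  m_3 = 1*10 - 5 = 5, d_3 = (35 - 5^2)/1 = 10/1 = 10: (m_3, d_3) = (m_1, d_1) = (5, 10), so from here the quotients repeat a_1, a_2; the period length is 2.
So sqrt(35) = [5; (1, 10)] with period length k = 2.
k is even, so the fundamental solution of x^2 - 35y^2 = 1 is (p_{k-1}, q_{k-1}) = (p_1, q_1); compute convergents through index 1.
Convergents (p_i = a_i*p_{i-1} + p_{i-2}, q_i = a_i*q_{i-1} + q_{i-2} with p_{-2}=0, p_{-1}=1, q_{-2}=1, q_{-1}=0):
  i=0: a_0=5, p_0 = 5*1 + 0 = 5, q_0 = 5*0 + 1 = 1.
  i=1: a_1=1, p_1 = 1*5 + 1 = 6, q_1 = 1*1 + 0 = 1.
Check: 6^2 - 35*1^2 = 36 - 35 = 1, so (x, y) = (6, 1) solves the equation, and by the theorem it is the least positive solution.

(x, y) = (6, 1)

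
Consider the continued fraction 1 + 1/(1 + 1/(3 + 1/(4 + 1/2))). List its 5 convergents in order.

1/1, 2/1, 7/4, 30/17, 67/38

Using the convergent recurrence p_i = a_i*p_{i-1} + p_{i-2}, q_i = a_i*q_{i-1} + q_{i-2} with p_{-2}=0, p_{-1}=1, q_{-2}=1, q_{-1}=0:
  i=0: a_0=1, p_0 = 1*1 + 0 = 1, q_0 = 1*0 + 1 = 1.
  i=1: a_1=1, p_1 = 1*1 + 1 = 2, q_1 = 1*1 + 0 = 1.
  i=2: a_2=3, p_2 = 3*2 + 1 = 7, q_2 = 3*1 + 1 = 4.
  i=3: a_3=4, p_3 = 4*7 + 2 = 30, q_3 = 4*4 + 1 = 17.
  i=4: a_4=2, p_4 = 2*30 + 7 = 67, q_4 = 2*17 + 4 = 38.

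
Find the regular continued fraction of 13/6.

[2; 6]

Run the Euclidean algorithm on 13 and 6; the successive quotients are the partial quotients a_0, a_1, ... (each step inverts the fractional part left over by the previous one):
  13 = 2*6 + 1, so a_0 = 2.
  6 = 6*1 + 0, so a_1 = 6.
The remainder reaches 0 after 2 divisions, so the expansion has 2 partial quotients, read off in order.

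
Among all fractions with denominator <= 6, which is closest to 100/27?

11/3

Expand x = 100/27 as a continued fraction with the Euclidean algorithm:
  100 = 3*27 + 19, so a_0 = 3.
  27 = 1*19 + 8, so a_1 = 1.
  19 = 2*8 + 3, so a_2 = 2.
  8 = 2*3 + 2, so a_3 = 2.
  3 = 1*2 + 1, so a_4 = 1.
  2 = 2*1 + 0, so a_5 = 2.
so x = [3; 1, 2, 2, 1, 2].
Convergents (p_i = a_i*p_{i-1} + p_{i-2}, q_i = a_i*q_{i-1} + q_{i-2} with p_{-2}=0, p_{-1}=1, q_{-2}=1, q_{-1}=0), until the denominator exceeds 6:
  i=0: a_0=3, p_0 = 3*1 + 0 = 3, q_0 = 3*0 + 1 = 1.
  i=1: a_1=1, p_1 = 1*3 + 1 = 4, q_1 = 1*1 + 0 = 1.
  i=2: a_2=2, p_2 = 2*4 + 3 = 11, q_2 = 2*1 + 1 = 3.
  i=3: a_3=2, p_3 = 2*11 + 4 = 26, q_3 = 2*3 + 1 = 7.
q_3 = 7 > 6, so the last convergent with denominator <= 6 is p_2/q_2 = 11/3.
The closest fraction with denominator <= 6 is either p_2/q_2 or the intermediate fraction (k*p_2 + p_1)/(k*q_2 + q_1) with the largest k >= 1 whose denominator stays <= 6; these approach x as k grows, and every other convergent or intermediate fraction in range is farther away.
Largest k: floor((6 - q_1)/q_2) = floor((6 - 1)/3) = 1.
That gives (1*11 + 4)/(1*3 + 1) = 15/4.
Compare the errors: |x - 11/3| = |100*3 - 11*27|/(27*3) = 3/81, and |x - 15/4| = |100*4 - 15*27|/(27*4) = 5/108.
Cross-multiplying, 3*108 = 324 < 405 = 5*81, so 3/81 is smaller: the convergent 11/3 is closer to x than 15/4.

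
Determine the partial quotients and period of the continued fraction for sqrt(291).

[17; (17, 34)]

Write x_i = (sqrt(291) + m_i)/d_i with (m_0, d_0) = (0, 1). a_0 = floor(sqrt(291)) = 17, since 17^2 = 289 <= 291 < 324 = 18^2.
Iterate m_{i+1} = d_i*a_i - m_i, d_{i+1} = (291 - m_{i+1}^2)/d_i, a_{i+1} = floor((a_0 + m_{i+1})/d_{i+1}):
  m_1 = 1*17 - 0 = 17, d_1 = (291 - 17^2)/1 = 2/1 = 2, a_1 = floor((17 + 17)/2) = 17.
  m_2 = 2*17 - 17 = 17, d_2 = (291 - 17^2)/2 = 2/2 = 1, a_2 = floor((17 + 17)/1) = 34.
  m_3 = 1*34 - 17 = 17, d_3 = (291 - 17^2)/1 = 2/1 = 2: (m_3, d_3) = (m_1, d_1) = (17, 2), so from here the quotients repeat a_1, a_2; the period length is 2.
Hence the expansion of sqrt(291) is a_0 = 17 followed by the repeating block 17, 34 (period 2).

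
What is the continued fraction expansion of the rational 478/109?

Run the Euclidean algorithm on 478 and 109; the successive quotients are the partial quotients a_0, a_1, ... (each step inverts the fractional part left over by the previous one):
  478 = 4*109 + 42, so a_0 = 4.
  109 = 2*42 + 25, so a_1 = 2.
  42 = 1*25 + 17, so a_2 = 1.
  25 = 1*17 + 8, so a_3 = 1.
  17 = 2*8 + 1, so a_4 = 2.
  8 = 8*1 + 0, so a_5 = 8.
The remainder reaches 0 after 6 divisions, so the expansion has 6 partial quotients, read off in order.

[4; 2, 1, 1, 2, 8]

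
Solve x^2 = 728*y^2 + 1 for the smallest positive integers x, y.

(x, y) = (27, 1)

First expand sqrt(728) as a continued fraction. With x_i = (sqrt(728) + m_i)/d_i and (m_0, d_0) = (0, 1): a_0 = floor(sqrt(728)) = 26, since 26^2 = 676 <= 728 < 729 = 27^2.
Iterate m_{i+1} = d_i*a_i - m_i, d_{i+1} = (728 - m_{i+1}^2)/d_i, a_{i+1} = floor((a_0 + m_{i+1})/d_{i+1}):
  m_1 = 1*26 - 0 = 26, d_1 = (728 - 26^2)/1 = 52/1 = 52, a_1 = floor((26 + 26)/52) = 1.
  m_2 = 52*1 - 26 = 26, d_2 = (728 - 26^2)/52 = 52/52 = 1, a_2 = floor((26 + 26)/1) = 52.
  m_3 = 1*52 - 26 = 26, d_3 = (728 - 26^2)/1 = 52/1 = 52: (m_3, d_3) = (m_1, d_1) = (26, 52), so from here the quotients repeat a_1, a_2; the period length is 2.
So sqrt(728) = [26; (1, 52)] with period length k = 2.
k is even, so the fundamental solution of x^2 - 728y^2 = 1 is (p_{k-1}, q_{k-1}) = (p_1, q_1); compute convergents through index 1.
Convergents (p_i = a_i*p_{i-1} + p_{i-2}, q_i = a_i*q_{i-1} + q_{i-2} with p_{-2}=0, p_{-1}=1, q_{-2}=1, q_{-1}=0):
  i=0: a_0=26, p_0 = 26*1 + 0 = 26, q_0 = 26*0 + 1 = 1.
  i=1: a_1=1, p_1 = 1*26 + 1 = 27, q_1 = 1*1 + 0 = 1.
Check: 27^2 - 728*1^2 = 729 - 728 = 1, so (x, y) = (27, 1) solves the equation, and by the theorem it is the least positive solution.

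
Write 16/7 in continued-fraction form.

Run the Euclidean algorithm on 16 and 7; the successive quotients are the partial quotients a_0, a_1, ... (each step inverts the fractional part left over by the previous one):
  16 = 2*7 + 2, so a_0 = 2.
  7 = 3*2 + 1, so a_1 = 3.
  2 = 2*1 + 0, so a_2 = 2.
The remainder reaches 0 after 3 divisions, so the expansion has 3 partial quotients, read off in order.

[2; 3, 2]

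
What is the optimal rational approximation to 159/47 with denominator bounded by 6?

17/5

Expand x = 159/47 as a continued fraction with the Euclidean algorithm:
  159 = 3*47 + 18, so a_0 = 3.
  47 = 2*18 + 11, so a_1 = 2.
  18 = 1*11 + 7, so a_2 = 1.
  11 = 1*7 + 4, so a_3 = 1.
  7 = 1*4 + 3, so a_4 = 1.
  4 = 1*3 + 1, so a_5 = 1.
  3 = 3*1 + 0, so a_6 = 3.
so x = [3; 2, 1, 1, 1, 1, 3].
Convergents (p_i = a_i*p_{i-1} + p_{i-2}, q_i = a_i*q_{i-1} + q_{i-2} with p_{-2}=0, p_{-1}=1, q_{-2}=1, q_{-1}=0), until the denominator exceeds 6:
  i=0: a_0=3, p_0 = 3*1 + 0 = 3, q_0 = 3*0 + 1 = 1.
  i=1: a_1=2, p_1 = 2*3 + 1 = 7, q_1 = 2*1 + 0 = 2.
  i=2: a_2=1, p_2 = 1*7 + 3 = 10, q_2 = 1*2 + 1 = 3.
  i=3: a_3=1, p_3 = 1*10 + 7 = 17, q_3 = 1*3 + 2 = 5.
  i=4: a_4=1, p_4 = 1*17 + 10 = 27, q_4 = 1*5 + 3 = 8.
q_4 = 8 > 6, so the last convergent with denominator <= 6 is p_3/q_3 = 17/5.
The closest fraction with denominator <= 6 is either p_3/q_3 or the intermediate fraction (k*p_3 + p_2)/(k*q_3 + q_2) with the largest k >= 1 whose denominator stays <= 6; these approach x as k grows, and every other convergent or intermediate fraction in range is farther away.
Largest k: floor((6 - q_2)/q_3) = floor((6 - 3)/5) = 0.
Since k = 0, no intermediate fraction beyond p_3/q_3 has denominator <= 6, so the convergent 17/5 is the closest (its error is |159*5 - 17*47|/(47*5) = 4/235).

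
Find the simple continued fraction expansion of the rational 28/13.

[2; 6, 2]

Run the Euclidean algorithm on 28 and 13; the successive quotients are the partial quotients a_0, a_1, ... (each step inverts the fractional part left over by the previous one):
  28 = 2*13 + 2, so a_0 = 2.
  13 = 6*2 + 1, so a_1 = 6.
  2 = 2*1 + 0, so a_2 = 2.
The remainder reaches 0 after 3 divisions, so the expansion has 3 partial quotients, read off in order.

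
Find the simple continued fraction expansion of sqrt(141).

Write x_i = (sqrt(141) + m_i)/d_i with (m_0, d_0) = (0, 1). a_0 = floor(sqrt(141)) = 11, since 11^2 = 121 <= 141 < 144 = 12^2.
Iterate m_{i+1} = d_i*a_i - m_i, d_{i+1} = (141 - m_{i+1}^2)/d_i, a_{i+1} = floor((a_0 + m_{i+1})/d_{i+1}):
  m_1 = 1*11 - 0 = 11, d_1 = (141 - 11^2)/1 = 20/1 = 20, a_1 = floor((11 + 11)/20) = 1.
  m_2 = 20*1 - 11 = 9, d_2 = (141 - 9^2)/20 = 60/20 = 3, a_2 = floor((11 + 9)/3) = 6.
  m_3 = 3*6 - 9 = 9, d_3 = (141 - 9^2)/3 = 60/3 = 20, a_3 = floor((11 + 9)/20) = 1.
  m_4 = 20*1 - 9 = 11, d_4 = (141 - 11^2)/20 = 20/20 = 1, a_4 = floor((11 + 11)/1) = 22.
  m_5 = 1*22 - 11 = 11, d_5 = (141 - 11^2)/1 = 20/1 = 20: (m_5, d_5) = (m_1, d_1) = (11, 20), so from here the quotients repeat a_1, ..., a_4; the period length is 4.
Hence the expansion of sqrt(141) is a_0 = 11 followed by the repeating block 1, 6, 1, 22 (period 4).

[11; (1, 6, 1, 22)]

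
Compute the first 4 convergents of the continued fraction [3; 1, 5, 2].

3/1, 4/1, 23/6, 50/13

Using the convergent recurrence p_i = a_i*p_{i-1} + p_{i-2}, q_i = a_i*q_{i-1} + q_{i-2} with p_{-2}=0, p_{-1}=1, q_{-2}=1, q_{-1}=0:
  i=0: a_0=3, p_0 = 3*1 + 0 = 3, q_0 = 3*0 + 1 = 1.
  i=1: a_1=1, p_1 = 1*3 + 1 = 4, q_1 = 1*1 + 0 = 1.
  i=2: a_2=5, p_2 = 5*4 + 3 = 23, q_2 = 5*1 + 1 = 6.
  i=3: a_3=2, p_3 = 2*23 + 4 = 50, q_3 = 2*6 + 1 = 13.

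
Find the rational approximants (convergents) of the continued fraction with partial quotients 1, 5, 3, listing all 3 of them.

Using the convergent recurrence p_i = a_i*p_{i-1} + p_{i-2}, q_i = a_i*q_{i-1} + q_{i-2} with p_{-2}=0, p_{-1}=1, q_{-2}=1, q_{-1}=0:
  i=0: a_0=1, p_0 = 1*1 + 0 = 1, q_0 = 1*0 + 1 = 1.
  i=1: a_1=5, p_1 = 5*1 + 1 = 6, q_1 = 5*1 + 0 = 5.
  i=2: a_2=3, p_2 = 3*6 + 1 = 19, q_2 = 3*5 + 1 = 16.

1/1, 6/5, 19/16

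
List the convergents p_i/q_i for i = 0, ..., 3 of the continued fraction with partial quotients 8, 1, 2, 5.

Using the convergent recurrence p_i = a_i*p_{i-1} + p_{i-2}, q_i = a_i*q_{i-1} + q_{i-2} with p_{-2}=0, p_{-1}=1, q_{-2}=1, q_{-1}=0:
  i=0: a_0=8, p_0 = 8*1 + 0 = 8, q_0 = 8*0 + 1 = 1.
  i=1: a_1=1, p_1 = 1*8 + 1 = 9, q_1 = 1*1 + 0 = 1.
  i=2: a_2=2, p_2 = 2*9 + 8 = 26, q_2 = 2*1 + 1 = 3.
  i=3: a_3=5, p_3 = 5*26 + 9 = 139, q_3 = 5*3 + 1 = 16.

8/1, 9/1, 26/3, 139/16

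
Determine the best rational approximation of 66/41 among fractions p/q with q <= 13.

Expand x = 66/41 as a continued fraction with the Euclidean algorithm:
  66 = 1*41 + 25, so a_0 = 1.
  41 = 1*25 + 16, so a_1 = 1.
  25 = 1*16 + 9, so a_2 = 1.
  16 = 1*9 + 7, so a_3 = 1.
  9 = 1*7 + 2, so a_4 = 1.
  7 = 3*2 + 1, so a_5 = 3.
  2 = 2*1 + 0, so a_6 = 2.
so x = [1; 1, 1, 1, 1, 3, 2].
Convergents (p_i = a_i*p_{i-1} + p_{i-2}, q_i = a_i*q_{i-1} + q_{i-2} with p_{-2}=0, p_{-1}=1, q_{-2}=1, q_{-1}=0), until the denominator exceeds 13:
  i=0: a_0=1, p_0 = 1*1 + 0 = 1, q_0 = 1*0 + 1 = 1.
  i=1: a_1=1, p_1 = 1*1 + 1 = 2, q_1 = 1*1 + 0 = 1.
  i=2: a_2=1, p_2 = 1*2 + 1 = 3, q_2 = 1*1 + 1 = 2.
  i=3: a_3=1, p_3 = 1*3 + 2 = 5, q_3 = 1*2 + 1 = 3.
  i=4: a_4=1, p_4 = 1*5 + 3 = 8, q_4 = 1*3 + 2 = 5.
  i=5: a_5=3, p_5 = 3*8 + 5 = 29, q_5 = 3*5 + 3 = 18.
q_5 = 18 > 13, so the last convergent with denominator <= 13 is p_4/q_4 = 8/5.
The closest fraction with denominator <= 13 is either p_4/q_4 or the intermediate fraction (k*p_4 + p_3)/(k*q_4 + q_3) with the largest k >= 1 whose denominator stays <= 13; these approach x as k grows, and every other convergent or intermediate fraction in range is farther away.
Largest k: floor((13 - q_3)/q_4) = floor((13 - 3)/5) = 2.
That gives (2*8 + 5)/(2*5 + 3) = 21/13.
Compare the errors: |x - 8/5| = |66*5 - 8*41|/(41*5) = 2/205, and |x - 21/13| = |66*13 - 21*41|/(41*13) = 3/533.
Cross-multiplying, 3*205 = 615 < 1066 = 2*533, so 3/533 is smaller: the intermediate fraction 21/13 is closer to x than 8/5.

21/13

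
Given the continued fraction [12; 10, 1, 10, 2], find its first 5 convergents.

Using the convergent recurrence p_i = a_i*p_{i-1} + p_{i-2}, q_i = a_i*q_{i-1} + q_{i-2} with p_{-2}=0, p_{-1}=1, q_{-2}=1, q_{-1}=0:
  i=0: a_0=12, p_0 = 12*1 + 0 = 12, q_0 = 12*0 + 1 = 1.
  i=1: a_1=10, p_1 = 10*12 + 1 = 121, q_1 = 10*1 + 0 = 10.
  i=2: a_2=1, p_2 = 1*121 + 12 = 133, q_2 = 1*10 + 1 = 11.
  i=3: a_3=10, p_3 = 10*133 + 121 = 1451, q_3 = 10*11 + 10 = 120.
  i=4: a_4=2, p_4 = 2*1451 + 133 = 3035, q_4 = 2*120 + 11 = 251.

12/1, 121/10, 133/11, 1451/120, 3035/251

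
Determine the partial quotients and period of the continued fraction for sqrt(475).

Write x_i = (sqrt(475) + m_i)/d_i with (m_0, d_0) = (0, 1). a_0 = floor(sqrt(475)) = 21, since 21^2 = 441 <= 475 < 484 = 22^2.
Iterate m_{i+1} = d_i*a_i - m_i, d_{i+1} = (475 - m_{i+1}^2)/d_i, a_{i+1} = floor((a_0 + m_{i+1})/d_{i+1}):
  m_1 = 1*21 - 0 = 21, d_1 = (475 - 21^2)/1 = 34/1 = 34, a_1 = floor((21 + 21)/34) = 1.
  m_2 = 34*1 - 21 = 13, d_2 = (475 - 13^2)/34 = 306/34 = 9, a_2 = floor((21 + 13)/9) = 3.
  m_3 = 9*3 - 13 = 14, d_3 = (475 - 14^2)/9 = 279/9 = 31, a_3 = floor((21 + 14)/31) = 1.
  m_4 = 31*1 - 14 = 17, d_4 = (475 - 17^2)/31 = 186/31 = 6, a_4 = floor((21 + 17)/6) = 6.
  m_5 = 6*6 - 17 = 19, d_5 = (475 - 19^2)/6 = 114/6 = 19, a_5 = floor((21 + 19)/19) = 2.
  m_6 = 19*2 - 19 = 19, d_6 = (475 - 19^2)/19 = 114/19 = 6, a_6 = floor((21 + 19)/6) = 6.
  m_7 = 6*6 - 19 = 17, d_7 = (475 - 17^2)/6 = 186/6 = 31, a_7 = floor((21 + 17)/31) = 1.
  m_8 = 31*1 - 17 = 14, d_8 = (475 - 14^2)/31 = 279/31 = 9, a_8 = floor((21 + 14)/9) = 3.
  m_9 = 9*3 - 14 = 13, d_9 = (475 - 13^2)/9 = 306/9 = 34, a_9 = floor((21 + 13)/34) = 1.
  m_10 = 34*1 - 13 = 21, d_10 = (475 - 21^2)/34 = 34/34 = 1, a_10 = floor((21 + 21)/1) = 42.
  m_11 = 1*42 - 21 = 21, d_11 = (475 - 21^2)/1 = 34/1 = 34: (m_11, d_11) = (m_1, d_1) = (21, 34), so from here the quotients repeat a_1, ..., a_10; the period length is 10.
Hence the expansion of sqrt(475) is a_0 = 21 followed by the repeating block 1, 3, 1, 6, 2, 6, 1, 3, 1, 42 (period 10).

[21; (1, 3, 1, 6, 2, 6, 1, 3, 1, 42)]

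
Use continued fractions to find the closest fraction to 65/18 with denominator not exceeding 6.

Expand x = 65/18 as a continued fraction with the Euclidean algorithm:
  65 = 3*18 + 11, so a_0 = 3.
  18 = 1*11 + 7, so a_1 = 1.
  11 = 1*7 + 4, so a_2 = 1.
  7 = 1*4 + 3, so a_3 = 1.
  4 = 1*3 + 1, so a_4 = 1.
  3 = 3*1 + 0, so a_5 = 3.
so x = [3; 1, 1, 1, 1, 3].
Convergents (p_i = a_i*p_{i-1} + p_{i-2}, q_i = a_i*q_{i-1} + q_{i-2} with p_{-2}=0, p_{-1}=1, q_{-2}=1, q_{-1}=0), until the denominator exceeds 6:
  i=0: a_0=3, p_0 = 3*1 + 0 = 3, q_0 = 3*0 + 1 = 1.
  i=1: a_1=1, p_1 = 1*3 + 1 = 4, q_1 = 1*1 + 0 = 1.
  i=2: a_2=1, p_2 = 1*4 + 3 = 7, q_2 = 1*1 + 1 = 2.
  i=3: a_3=1, p_3 = 1*7 + 4 = 11, q_3 = 1*2 + 1 = 3.
  i=4: a_4=1, p_4 = 1*11 + 7 = 18, q_4 = 1*3 + 2 = 5.
  i=5: a_5=3, p_5 = 3*18 + 11 = 65, q_5 = 3*5 + 3 = 18.
q_5 = 18 > 6, so the last convergent with denominator <= 6 is p_4/q_4 = 18/5.
The closest fraction with denominator <= 6 is either p_4/q_4 or the intermediate fraction (k*p_4 + p_3)/(k*q_4 + q_3) with the largest k >= 1 whose denominator stays <= 6; these approach x as k grows, and every other convergent or intermediate fraction in range is farther away.
Largest k: floor((6 - q_3)/q_4) = floor((6 - 3)/5) = 0.
Since k = 0, no intermediate fraction beyond p_4/q_4 has denominator <= 6, so the convergent 18/5 is the closest (its error is |65*5 - 18*18|/(18*5) = 1/90).

18/5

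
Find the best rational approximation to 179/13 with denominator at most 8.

55/4

Expand x = 179/13 as a continued fraction with the Euclidean algorithm:
  179 = 13*13 + 10, so a_0 = 13.
  13 = 1*10 + 3, so a_1 = 1.
  10 = 3*3 + 1, so a_2 = 3.
  3 = 3*1 + 0, so a_3 = 3.
so x = [13; 1, 3, 3].
Convergents (p_i = a_i*p_{i-1} + p_{i-2}, q_i = a_i*q_{i-1} + q_{i-2} with p_{-2}=0, p_{-1}=1, q_{-2}=1, q_{-1}=0), until the denominator exceeds 8:
  i=0: a_0=13, p_0 = 13*1 + 0 = 13, q_0 = 13*0 + 1 = 1.
  i=1: a_1=1, p_1 = 1*13 + 1 = 14, q_1 = 1*1 + 0 = 1.
  i=2: a_2=3, p_2 = 3*14 + 13 = 55, q_2 = 3*1 + 1 = 4.
  i=3: a_3=3, p_3 = 3*55 + 14 = 179, q_3 = 3*4 + 1 = 13.
q_3 = 13 > 8, so the last convergent with denominator <= 8 is p_2/q_2 = 55/4.
The closest fraction with denominator <= 8 is either p_2/q_2 or the intermediate fraction (k*p_2 + p_1)/(k*q_2 + q_1) with the largest k >= 1 whose denominator stays <= 8; these approach x as k grows, and every other convergent or intermediate fraction in range is farther away.
Largest k: floor((8 - q_1)/q_2) = floor((8 - 1)/4) = 1.
That gives (1*55 + 14)/(1*4 + 1) = 69/5.
Compare the errors: |x - 55/4| = |179*4 - 55*13|/(13*4) = 1/52, and |x - 69/5| = |179*5 - 69*13|/(13*5) = 2/65.
Cross-multiplying, 1*65 = 65 < 104 = 2*52, so 1/52 is smaller: the convergent 55/4 is closer to x than 69/5.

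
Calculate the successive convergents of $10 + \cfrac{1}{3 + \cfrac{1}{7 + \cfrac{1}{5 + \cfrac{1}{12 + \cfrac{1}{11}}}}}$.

Using the convergent recurrence p_i = a_i*p_{i-1} + p_{i-2}, q_i = a_i*q_{i-1} + q_{i-2} with p_{-2}=0, p_{-1}=1, q_{-2}=1, q_{-1}=0:
  i=0: a_0=10, p_0 = 10*1 + 0 = 10, q_0 = 10*0 + 1 = 1.
  i=1: a_1=3, p_1 = 3*10 + 1 = 31, q_1 = 3*1 + 0 = 3.
  i=2: a_2=7, p_2 = 7*31 + 10 = 227, q_2 = 7*3 + 1 = 22.
  i=3: a_3=5, p_3 = 5*227 + 31 = 1166, q_3 = 5*22 + 3 = 113.
  i=4: a_4=12, p_4 = 12*1166 + 227 = 14219, q_4 = 12*113 + 22 = 1378.
  i=5: a_5=11, p_5 = 11*14219 + 1166 = 157575, q_5 = 11*1378 + 113 = 15271.

10/1, 31/3, 227/22, 1166/113, 14219/1378, 157575/15271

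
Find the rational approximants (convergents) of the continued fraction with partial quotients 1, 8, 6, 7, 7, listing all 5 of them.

1/1, 9/8, 55/49, 394/351, 2813/2506

Using the convergent recurrence p_i = a_i*p_{i-1} + p_{i-2}, q_i = a_i*q_{i-1} + q_{i-2} with p_{-2}=0, p_{-1}=1, q_{-2}=1, q_{-1}=0:
  i=0: a_0=1, p_0 = 1*1 + 0 = 1, q_0 = 1*0 + 1 = 1.
  i=1: a_1=8, p_1 = 8*1 + 1 = 9, q_1 = 8*1 + 0 = 8.
  i=2: a_2=6, p_2 = 6*9 + 1 = 55, q_2 = 6*8 + 1 = 49.
  i=3: a_3=7, p_3 = 7*55 + 9 = 394, q_3 = 7*49 + 8 = 351.
  i=4: a_4=7, p_4 = 7*394 + 55 = 2813, q_4 = 7*351 + 49 = 2506.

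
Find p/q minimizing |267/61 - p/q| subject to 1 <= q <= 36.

35/8

Expand x = 267/61 as a continued fraction with the Euclidean algorithm:
  267 = 4*61 + 23, so a_0 = 4.
  61 = 2*23 + 15, so a_1 = 2.
  23 = 1*15 + 8, so a_2 = 1.
  15 = 1*8 + 7, so a_3 = 1.
  8 = 1*7 + 1, so a_4 = 1.
  7 = 7*1 + 0, so a_5 = 7.
so x = [4; 2, 1, 1, 1, 7].
Convergents (p_i = a_i*p_{i-1} + p_{i-2}, q_i = a_i*q_{i-1} + q_{i-2} with p_{-2}=0, p_{-1}=1, q_{-2}=1, q_{-1}=0), until the denominator exceeds 36:
  i=0: a_0=4, p_0 = 4*1 + 0 = 4, q_0 = 4*0 + 1 = 1.
  i=1: a_1=2, p_1 = 2*4 + 1 = 9, q_1 = 2*1 + 0 = 2.
  i=2: a_2=1, p_2 = 1*9 + 4 = 13, q_2 = 1*2 + 1 = 3.
  i=3: a_3=1, p_3 = 1*13 + 9 = 22, q_3 = 1*3 + 2 = 5.
  i=4: a_4=1, p_4 = 1*22 + 13 = 35, q_4 = 1*5 + 3 = 8.
  i=5: a_5=7, p_5 = 7*35 + 22 = 267, q_5 = 7*8 + 5 = 61.
q_5 = 61 > 36, so the last convergent with denominator <= 36 is p_4/q_4 = 35/8.
The closest fraction with denominator <= 36 is either p_4/q_4 or the intermediate fraction (k*p_4 + p_3)/(k*q_4 + q_3) with the largest k >= 1 whose denominator stays <= 36; these approach x as k grows, and every other convergent or intermediate fraction in range is farther away.
Largest k: floor((36 - q_3)/q_4) = floor((36 - 5)/8) = 3.
That gives (3*35 + 22)/(3*8 + 5) = 127/29.
Compare the errors: |x - 35/8| = |267*8 - 35*61|/(61*8) = 1/488, and |x - 127/29| = |267*29 - 127*61|/(61*29) = 4/1769.
Cross-multiplying, 1*1769 = 1769 < 1952 = 4*488, so 1/488 is smaller: the convergent 35/8 is closer to x than 127/29.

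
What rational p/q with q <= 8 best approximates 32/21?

3/2

Expand x = 32/21 as a continued fraction with the Euclidean algorithm:
  32 = 1*21 + 11, so a_0 = 1.
  21 = 1*11 + 10, so a_1 = 1.
  11 = 1*10 + 1, so a_2 = 1.
  10 = 10*1 + 0, so a_3 = 10.
so x = [1; 1, 1, 10].
Convergents (p_i = a_i*p_{i-1} + p_{i-2}, q_i = a_i*q_{i-1} + q_{i-2} with p_{-2}=0, p_{-1}=1, q_{-2}=1, q_{-1}=0), until the denominator exceeds 8:
  i=0: a_0=1, p_0 = 1*1 + 0 = 1, q_0 = 1*0 + 1 = 1.
  i=1: a_1=1, p_1 = 1*1 + 1 = 2, q_1 = 1*1 + 0 = 1.
  i=2: a_2=1, p_2 = 1*2 + 1 = 3, q_2 = 1*1 + 1 = 2.
  i=3: a_3=10, p_3 = 10*3 + 2 = 32, q_3 = 10*2 + 1 = 21.
q_3 = 21 > 8, so the last convergent with denominator <= 8 is p_2/q_2 = 3/2.
The closest fraction with denominator <= 8 is either p_2/q_2 or the intermediate fraction (k*p_2 + p_1)/(k*q_2 + q_1) with the largest k >= 1 whose denominator stays <= 8; these approach x as k grows, and every other convergent or intermediate fraction in range is farther away.
Largest k: floor((8 - q_1)/q_2) = floor((8 - 1)/2) = 3.
That gives (3*3 + 2)/(3*2 + 1) = 11/7.
Compare the errors: |x - 3/2| = |32*2 - 3*21|/(21*2) = 1/42, and |x - 11/7| = |32*7 - 11*21|/(21*7) = 7/147.
Cross-multiplying, 1*147 = 147 < 294 = 7*42, so 1/42 is smaller: the convergent 3/2 is closer to x than 11/7.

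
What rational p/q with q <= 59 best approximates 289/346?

46/55

Expand x = 289/346 as a continued fraction with the Euclidean algorithm:
  289 = 0*346 + 289, so a_0 = 0.
  346 = 1*289 + 57, so a_1 = 1.
  289 = 5*57 + 4, so a_2 = 5.
  57 = 14*4 + 1, so a_3 = 14.
  4 = 4*1 + 0, so a_4 = 4.
so x = [0; 1, 5, 14, 4].
Convergents (p_i = a_i*p_{i-1} + p_{i-2}, q_i = a_i*q_{i-1} + q_{i-2} with p_{-2}=0, p_{-1}=1, q_{-2}=1, q_{-1}=0), until the denominator exceeds 59:
  i=0: a_0=0, p_0 = 0*1 + 0 = 0, q_0 = 0*0 + 1 = 1.
  i=1: a_1=1, p_1 = 1*0 + 1 = 1, q_1 = 1*1 + 0 = 1.
  i=2: a_2=5, p_2 = 5*1 + 0 = 5, q_2 = 5*1 + 1 = 6.
  i=3: a_3=14, p_3 = 14*5 + 1 = 71, q_3 = 14*6 + 1 = 85.
q_3 = 85 > 59, so the last convergent with denominator <= 59 is p_2/q_2 = 5/6.
The closest fraction with denominator <= 59 is either p_2/q_2 or the intermediate fraction (k*p_2 + p_1)/(k*q_2 + q_1) with the largest k >= 1 whose denominator stays <= 59; these approach x as k grows, and every other convergent or intermediate fraction in range is farther away.
Largest k: floor((59 - q_1)/q_2) = floor((59 - 1)/6) = 9.
That gives (9*5 + 1)/(9*6 + 1) = 46/55.
Compare the errors: |x - 5/6| = |289*6 - 5*346|/(346*6) = 4/2076, and |x - 46/55| = |289*55 - 46*346|/(346*55) = 21/19030.
Cross-multiplying, 21*2076 = 43596 < 76120 = 4*19030, so 21/19030 is smaller: the intermediate fraction 46/55 is closer to x than 5/6.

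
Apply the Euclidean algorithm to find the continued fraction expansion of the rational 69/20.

[3; 2, 4, 2]

Run the Euclidean algorithm on 69 and 20; the successive quotients are the partial quotients a_0, a_1, ... (each step inverts the fractional part left over by the previous one):
  69 = 3*20 + 9, so a_0 = 3.
  20 = 2*9 + 2, so a_1 = 2.
  9 = 4*2 + 1, so a_2 = 4.
  2 = 2*1 + 0, so a_3 = 2.
The remainder reaches 0 after 4 divisions, so the expansion has 4 partial quotients, read off in order.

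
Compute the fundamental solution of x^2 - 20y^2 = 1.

(x, y) = (9, 2)

First expand sqrt(20) as a continued fraction. With x_i = (sqrt(20) + m_i)/d_i and (m_0, d_0) = (0, 1): a_0 = floor(sqrt(20)) = 4, since 4^2 = 16 <= 20 < 25 = 5^2.
Iterate m_{i+1} = d_i*a_i - m_i, d_{i+1} = (20 - m_{i+1}^2)/d_i, a_{i+1} = floor((a_0 + m_{i+1})/d_{i+1}):
  m_1 = 1*4 - 0 = 4, d_1 = (20 - 4^2)/1 = 4/1 = 4, a_1 = floor((4 + 4)/4) = 2.
  m_2 = 4*2 - 4 = 4, d_2 = (20 - 4^2)/4 = 4/4 = 1, a_2 = floor((4 + 4)/1) = 8.
  m_3 = 1*8 - 4 = 4, d_3 = (20 - 4^2)/1 = 4/1 = 4: (m_3, d_3) = (m_1, d_1) = (4, 4), so from here the quotients repeat a_1, a_2; the period length is 2.
So sqrt(20) = [4; (2, 8)] with period length k = 2.
k is even, so the fundamental solution of x^2 - 20y^2 = 1 is (p_{k-1}, q_{k-1}) = (p_1, q_1); compute convergents through index 1.
Convergents (p_i = a_i*p_{i-1} + p_{i-2}, q_i = a_i*q_{i-1} + q_{i-2} with p_{-2}=0, p_{-1}=1, q_{-2}=1, q_{-1}=0):
  i=0: a_0=4, p_0 = 4*1 + 0 = 4, q_0 = 4*0 + 1 = 1.
  i=1: a_1=2, p_1 = 2*4 + 1 = 9, q_1 = 2*1 + 0 = 2.
Check: 9^2 - 20*2^2 = 81 - 80 = 1, so (x, y) = (9, 2) solves the equation, and by the theorem it is the least positive solution.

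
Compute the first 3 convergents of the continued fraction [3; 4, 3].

Using the convergent recurrence p_i = a_i*p_{i-1} + p_{i-2}, q_i = a_i*q_{i-1} + q_{i-2} with p_{-2}=0, p_{-1}=1, q_{-2}=1, q_{-1}=0:
  i=0: a_0=3, p_0 = 3*1 + 0 = 3, q_0 = 3*0 + 1 = 1.
  i=1: a_1=4, p_1 = 4*3 + 1 = 13, q_1 = 4*1 + 0 = 4.
  i=2: a_2=3, p_2 = 3*13 + 3 = 42, q_2 = 3*4 + 1 = 13.

3/1, 13/4, 42/13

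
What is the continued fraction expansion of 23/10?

[2; 3, 3]

Run the Euclidean algorithm on 23 and 10; the successive quotients are the partial quotients a_0, a_1, ... (each step inverts the fractional part left over by the previous one):
  23 = 2*10 + 3, so a_0 = 2.
  10 = 3*3 + 1, so a_1 = 3.
  3 = 3*1 + 0, so a_2 = 3.
The remainder reaches 0 after 3 divisions, so the expansion has 3 partial quotients, read off in order.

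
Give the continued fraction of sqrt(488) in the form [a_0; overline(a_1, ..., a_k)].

[22; overline(11, 44)]

Write x_i = (sqrt(488) + m_i)/d_i with (m_0, d_0) = (0, 1). a_0 = floor(sqrt(488)) = 22, since 22^2 = 484 <= 488 < 529 = 23^2.
Iterate m_{i+1} = d_i*a_i - m_i, d_{i+1} = (488 - m_{i+1}^2)/d_i, a_{i+1} = floor((a_0 + m_{i+1})/d_{i+1}):
  m_1 = 1*22 - 0 = 22, d_1 = (488 - 22^2)/1 = 4/1 = 4, a_1 = floor((22 + 22)/4) = 11.
  m_2 = 4*11 - 22 = 22, d_2 = (488 - 22^2)/4 = 4/4 = 1, a_2 = floor((22 + 22)/1) = 44.
  m_3 = 1*44 - 22 = 22, d_3 = (488 - 22^2)/1 = 4/1 = 4: (m_3, d_3) = (m_1, d_1) = (22, 4), so from here the quotients repeat a_1, a_2; the period length is 2.
Hence the expansion of sqrt(488) is a_0 = 22 followed by the repeating block 11, 44 (period 2).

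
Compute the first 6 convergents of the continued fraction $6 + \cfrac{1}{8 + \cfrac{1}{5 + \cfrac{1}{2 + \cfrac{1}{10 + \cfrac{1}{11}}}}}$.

6/1, 49/8, 251/41, 551/90, 5761/941, 63922/10441

Using the convergent recurrence p_i = a_i*p_{i-1} + p_{i-2}, q_i = a_i*q_{i-1} + q_{i-2} with p_{-2}=0, p_{-1}=1, q_{-2}=1, q_{-1}=0:
  i=0: a_0=6, p_0 = 6*1 + 0 = 6, q_0 = 6*0 + 1 = 1.
  i=1: a_1=8, p_1 = 8*6 + 1 = 49, q_1 = 8*1 + 0 = 8.
  i=2: a_2=5, p_2 = 5*49 + 6 = 251, q_2 = 5*8 + 1 = 41.
  i=3: a_3=2, p_3 = 2*251 + 49 = 551, q_3 = 2*41 + 8 = 90.
  i=4: a_4=10, p_4 = 10*551 + 251 = 5761, q_4 = 10*90 + 41 = 941.
  i=5: a_5=11, p_5 = 11*5761 + 551 = 63922, q_5 = 11*941 + 90 = 10441.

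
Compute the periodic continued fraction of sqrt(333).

[18; (4, 36)]

Write x_i = (sqrt(333) + m_i)/d_i with (m_0, d_0) = (0, 1). a_0 = floor(sqrt(333)) = 18, since 18^2 = 324 <= 333 < 361 = 19^2.
Iterate m_{i+1} = d_i*a_i - m_i, d_{i+1} = (333 - m_{i+1}^2)/d_i, a_{i+1} = floor((a_0 + m_{i+1})/d_{i+1}):
  m_1 = 1*18 - 0 = 18, d_1 = (333 - 18^2)/1 = 9/1 = 9, a_1 = floor((18 + 18)/9) = 4.
  m_2 = 9*4 - 18 = 18, d_2 = (333 - 18^2)/9 = 9/9 = 1, a_2 = floor((18 + 18)/1) = 36.
  m_3 = 1*36 - 18 = 18, d_3 = (333 - 18^2)/1 = 9/1 = 9: (m_3, d_3) = (m_1, d_1) = (18, 9), so from here the quotients repeat a_1, a_2; the period length is 2.
Hence the expansion of sqrt(333) is a_0 = 18 followed by the repeating block 4, 36 (period 2).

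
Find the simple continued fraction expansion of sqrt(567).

Write x_i = (sqrt(567) + m_i)/d_i with (m_0, d_0) = (0, 1). a_0 = floor(sqrt(567)) = 23, since 23^2 = 529 <= 567 < 576 = 24^2.
Iterate m_{i+1} = d_i*a_i - m_i, d_{i+1} = (567 - m_{i+1}^2)/d_i, a_{i+1} = floor((a_0 + m_{i+1})/d_{i+1}):
  m_1 = 1*23 - 0 = 23, d_1 = (567 - 23^2)/1 = 38/1 = 38, a_1 = floor((23 + 23)/38) = 1.
  m_2 = 38*1 - 23 = 15, d_2 = (567 - 15^2)/38 = 342/38 = 9, a_2 = floor((23 + 15)/9) = 4.
  m_3 = 9*4 - 15 = 21, d_3 = (567 - 21^2)/9 = 126/9 = 14, a_3 = floor((23 + 21)/14) = 3.
  m_4 = 14*3 - 21 = 21, d_4 = (567 - 21^2)/14 = 126/14 = 9, a_4 = floor((23 + 21)/9) = 4.
  m_5 = 9*4 - 21 = 15, d_5 = (567 - 15^2)/9 = 342/9 = 38, a_5 = floor((23 + 15)/38) = 1.
  m_6 = 38*1 - 15 = 23, d_6 = (567 - 23^2)/38 = 38/38 = 1, a_6 = floor((23 + 23)/1) = 46.
  m_7 = 1*46 - 23 = 23, d_7 = (567 - 23^2)/1 = 38/1 = 38: (m_7, d_7) = (m_1, d_1) = (23, 38), so from here the quotients repeat a_1, ..., a_6; the period length is 6.
Hence the expansion of sqrt(567) is a_0 = 23 followed by the repeating block 1, 4, 3, 4, 1, 46 (period 6).

[23; (1, 4, 3, 4, 1, 46)]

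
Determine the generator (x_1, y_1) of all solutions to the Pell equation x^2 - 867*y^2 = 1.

(x, y) = (70226, 2385)

First expand sqrt(867) as a continued fraction. With x_i = (sqrt(867) + m_i)/d_i and (m_0, d_0) = (0, 1): a_0 = floor(sqrt(867)) = 29, since 29^2 = 841 <= 867 < 900 = 30^2.
Iterate m_{i+1} = d_i*a_i - m_i, d_{i+1} = (867 - m_{i+1}^2)/d_i, a_{i+1} = floor((a_0 + m_{i+1})/d_{i+1}):
  m_1 = 1*29 - 0 = 29, d_1 = (867 - 29^2)/1 = 26/1 = 26, a_1 = floor((29 + 29)/26) = 2.
  m_2 = 26*2 - 29 = 23, d_2 = (867 - 23^2)/26 = 338/26 = 13, a_2 = floor((29 + 23)/13) = 4.
  m_3 = 13*4 - 23 = 29, d_3 = (867 - 29^2)/13 = 26/13 = 2, a_3 = floor((29 + 29)/2) = 29.
  m_4 = 2*29 - 29 = 29, d_4 = (867 - 29^2)/2 = 26/2 = 13, a_4 = floor((29 + 29)/13) = 4.
  m_5 = 13*4 - 29 = 23, d_5 = (867 - 23^2)/13 = 338/13 = 26, a_5 = floor((29 + 23)/26) = 2.
  m_6 = 26*2 - 23 = 29, d_6 = (867 - 29^2)/26 = 26/26 = 1, a_6 = floor((29 + 29)/1) = 58.
  m_7 = 1*58 - 29 = 29, d_7 = (867 - 29^2)/1 = 26/1 = 26: (m_7, d_7) = (m_1, d_1) = (29, 26), so from here the quotients repeat a_1, ..., a_6; the period length is 6.
So sqrt(867) = [29; (2, 4, 29, 4, 2, 58)] with period length k = 6.
k is even, so the fundamental solution of x^2 - 867y^2 = 1 is (p_{k-1}, q_{k-1}) = (p_5, q_5); compute convergents through index 5.
Convergents (p_i = a_i*p_{i-1} + p_{i-2}, q_i = a_i*q_{i-1} + q_{i-2} with p_{-2}=0, p_{-1}=1, q_{-2}=1, q_{-1}=0):
  i=0: a_0=29, p_0 = 29*1 + 0 = 29, q_0 = 29*0 + 1 = 1.
  i=1: a_1=2, p_1 = 2*29 + 1 = 59, q_1 = 2*1 + 0 = 2.
  i=2: a_2=4, p_2 = 4*59 + 29 = 265, q_2 = 4*2 + 1 = 9.
  i=3: a_3=29, p_3 = 29*265 + 59 = 7744, q_3 = 29*9 + 2 = 263.
  i=4: a_4=4, p_4 = 4*7744 + 265 = 31241, q_4 = 4*263 + 9 = 1061.
  i=5: a_5=2, p_5 = 2*31241 + 7744 = 70226, q_5 = 2*1061 + 263 = 2385.
Check: 70226^2 - 867*2385^2 = 4931691076 - 4931691075 = 1, so (x, y) = (70226, 2385) solves the equation, and by the theorem it is the least positive solution.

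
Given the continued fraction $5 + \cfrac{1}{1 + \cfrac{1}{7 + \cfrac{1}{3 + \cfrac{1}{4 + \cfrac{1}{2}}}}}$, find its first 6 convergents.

5/1, 6/1, 47/8, 147/25, 635/108, 1417/241

Using the convergent recurrence p_i = a_i*p_{i-1} + p_{i-2}, q_i = a_i*q_{i-1} + q_{i-2} with p_{-2}=0, p_{-1}=1, q_{-2}=1, q_{-1}=0:
  i=0: a_0=5, p_0 = 5*1 + 0 = 5, q_0 = 5*0 + 1 = 1.
  i=1: a_1=1, p_1 = 1*5 + 1 = 6, q_1 = 1*1 + 0 = 1.
  i=2: a_2=7, p_2 = 7*6 + 5 = 47, q_2 = 7*1 + 1 = 8.
  i=3: a_3=3, p_3 = 3*47 + 6 = 147, q_3 = 3*8 + 1 = 25.
  i=4: a_4=4, p_4 = 4*147 + 47 = 635, q_4 = 4*25 + 8 = 108.
  i=5: a_5=2, p_5 = 2*635 + 147 = 1417, q_5 = 2*108 + 25 = 241.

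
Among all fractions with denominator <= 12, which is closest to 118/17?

Expand x = 118/17 as a continued fraction with the Euclidean algorithm:
  118 = 6*17 + 16, so a_0 = 6.
  17 = 1*16 + 1, so a_1 = 1.
  16 = 16*1 + 0, so a_2 = 16.
so x = [6; 1, 16].
Convergents (p_i = a_i*p_{i-1} + p_{i-2}, q_i = a_i*q_{i-1} + q_{i-2} with p_{-2}=0, p_{-1}=1, q_{-2}=1, q_{-1}=0), until the denominator exceeds 12:
  i=0: a_0=6, p_0 = 6*1 + 0 = 6, q_0 = 6*0 + 1 = 1.
  i=1: a_1=1, p_1 = 1*6 + 1 = 7, q_1 = 1*1 + 0 = 1.
  i=2: a_2=16, p_2 = 16*7 + 6 = 118, q_2 = 16*1 + 1 = 17.
q_2 = 17 > 12, so the last convergent with denominator <= 12 is p_1/q_1 = 7/1.
The closest fraction with denominator <= 12 is either p_1/q_1 or the intermediate fraction (k*p_1 + p_0)/(k*q_1 + q_0) with the largest k >= 1 whose denominator stays <= 12; these approach x as k grows, and every other convergent or intermediate fraction in range is farther away.
Largest k: floor((12 - q_0)/q_1) = floor((12 - 1)/1) = 11.
That gives (11*7 + 6)/(11*1 + 1) = 83/12.
Compare the errors: |x - 7/1| = |118*1 - 7*17|/(17*1) = 1/17, and |x - 83/12| = |118*12 - 83*17|/(17*12) = 5/204.
Cross-multiplying, 5*17 = 85 < 204 = 1*204, so 5/204 is smaller: the intermediate fraction 83/12 is closer to x than 7/1.

83/12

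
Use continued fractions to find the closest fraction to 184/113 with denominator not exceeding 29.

44/27

Expand x = 184/113 as a continued fraction with the Euclidean algorithm:
  184 = 1*113 + 71, so a_0 = 1.
  113 = 1*71 + 42, so a_1 = 1.
  71 = 1*42 + 29, so a_2 = 1.
  42 = 1*29 + 13, so a_3 = 1.
  29 = 2*13 + 3, so a_4 = 2.
  13 = 4*3 + 1, so a_5 = 4.
  3 = 3*1 + 0, so a_6 = 3.
so x = [1; 1, 1, 1, 2, 4, 3].
Convergents (p_i = a_i*p_{i-1} + p_{i-2}, q_i = a_i*q_{i-1} + q_{i-2} with p_{-2}=0, p_{-1}=1, q_{-2}=1, q_{-1}=0), until the denominator exceeds 29:
  i=0: a_0=1, p_0 = 1*1 + 0 = 1, q_0 = 1*0 + 1 = 1.
  i=1: a_1=1, p_1 = 1*1 + 1 = 2, q_1 = 1*1 + 0 = 1.
  i=2: a_2=1, p_2 = 1*2 + 1 = 3, q_2 = 1*1 + 1 = 2.
  i=3: a_3=1, p_3 = 1*3 + 2 = 5, q_3 = 1*2 + 1 = 3.
  i=4: a_4=2, p_4 = 2*5 + 3 = 13, q_4 = 2*3 + 2 = 8.
  i=5: a_5=4, p_5 = 4*13 + 5 = 57, q_5 = 4*8 + 3 = 35.
q_5 = 35 > 29, so the last convergent with denominator <= 29 is p_4/q_4 = 13/8.
The closest fraction with denominator <= 29 is either p_4/q_4 or the intermediate fraction (k*p_4 + p_3)/(k*q_4 + q_3) with the largest k >= 1 whose denominator stays <= 29; these approach x as k grows, and every other convergent or intermediate fraction in range is farther away.
Largest k: floor((29 - q_3)/q_4) = floor((29 - 3)/8) = 3.
That gives (3*13 + 5)/(3*8 + 3) = 44/27.
Compare the errors: |x - 13/8| = |184*8 - 13*113|/(113*8) = 3/904, and |x - 44/27| = |184*27 - 44*113|/(113*27) = 4/3051.
Cross-multiplying, 4*904 = 3616 < 9153 = 3*3051, so 4/3051 is smaller: the intermediate fraction 44/27 is closer to x than 13/8.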